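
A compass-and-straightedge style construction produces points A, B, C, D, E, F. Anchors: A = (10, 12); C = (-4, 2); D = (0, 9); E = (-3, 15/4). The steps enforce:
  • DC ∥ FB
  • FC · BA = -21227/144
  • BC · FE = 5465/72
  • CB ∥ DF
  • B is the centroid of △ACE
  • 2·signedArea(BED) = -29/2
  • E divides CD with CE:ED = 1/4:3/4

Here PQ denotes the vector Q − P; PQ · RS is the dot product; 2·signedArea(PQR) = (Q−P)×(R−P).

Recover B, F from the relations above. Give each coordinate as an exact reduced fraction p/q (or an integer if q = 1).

B = (1, 71/12)
F = (5, 155/12)

1. B_x = 1  [B is the centroid of △ACE]
2. B_y = 71/12  [B is the centroid of △ACE]
   → B = (1, 71/12)
3. F_x = 5  [DC ∥ FB ∩ CB ∥ DF]
4. F_y = 155/12  [DC ∥ FB ∩ CB ∥ DF]
   → F = (5, 155/12)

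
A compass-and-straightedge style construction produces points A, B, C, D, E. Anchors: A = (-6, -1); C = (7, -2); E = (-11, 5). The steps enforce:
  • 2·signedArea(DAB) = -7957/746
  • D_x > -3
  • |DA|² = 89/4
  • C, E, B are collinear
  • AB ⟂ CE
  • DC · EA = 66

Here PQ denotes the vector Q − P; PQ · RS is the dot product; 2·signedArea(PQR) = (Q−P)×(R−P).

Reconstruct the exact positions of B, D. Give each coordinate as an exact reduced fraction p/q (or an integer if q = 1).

B = (-1727/373, 941/373)
D = (-2, 3/2)

1. B_x = -1727/373  [C, E, B are collinear ∩ AB ⟂ CE]
2. B_y = 941/373  [C, E, B are collinear ∩ AB ⟂ CE]
   → B = (-1727/373, 941/373)
3. D_x = -2  [DC · EA = 66 ∩ 2·signedArea(DAB) = -7957/746]
4. D_y = 3/2  [DC · EA = 66 ∩ 2·signedArea(DAB) = -7957/746]
   → D = (-2, 3/2)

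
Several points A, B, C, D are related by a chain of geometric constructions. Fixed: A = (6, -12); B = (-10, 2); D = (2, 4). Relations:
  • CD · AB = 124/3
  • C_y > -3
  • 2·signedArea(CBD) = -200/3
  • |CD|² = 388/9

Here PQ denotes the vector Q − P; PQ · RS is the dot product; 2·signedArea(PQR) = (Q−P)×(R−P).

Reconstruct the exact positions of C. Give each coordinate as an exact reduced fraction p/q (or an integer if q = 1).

1. C_x = -2/3  [2·signedArea(CBD) = -200/3 ∩ CD · AB = 124/3]
2. C_y = -2  [2·signedArea(CBD) = -200/3 ∩ CD · AB = 124/3]
   → C = (-2/3, -2)

C = (-2/3, -2)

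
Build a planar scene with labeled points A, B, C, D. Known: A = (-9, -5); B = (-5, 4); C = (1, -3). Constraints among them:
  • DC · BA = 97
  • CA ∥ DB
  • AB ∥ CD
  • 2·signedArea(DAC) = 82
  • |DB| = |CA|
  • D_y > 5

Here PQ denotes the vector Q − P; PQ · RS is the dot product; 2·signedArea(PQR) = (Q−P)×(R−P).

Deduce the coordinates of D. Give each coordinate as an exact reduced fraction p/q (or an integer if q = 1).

1. D_x = 5  [CA ∥ DB ∩ AB ∥ CD]
2. D_y = 6  [CA ∥ DB ∩ AB ∥ CD]
   → D = (5, 6)

D = (5, 6)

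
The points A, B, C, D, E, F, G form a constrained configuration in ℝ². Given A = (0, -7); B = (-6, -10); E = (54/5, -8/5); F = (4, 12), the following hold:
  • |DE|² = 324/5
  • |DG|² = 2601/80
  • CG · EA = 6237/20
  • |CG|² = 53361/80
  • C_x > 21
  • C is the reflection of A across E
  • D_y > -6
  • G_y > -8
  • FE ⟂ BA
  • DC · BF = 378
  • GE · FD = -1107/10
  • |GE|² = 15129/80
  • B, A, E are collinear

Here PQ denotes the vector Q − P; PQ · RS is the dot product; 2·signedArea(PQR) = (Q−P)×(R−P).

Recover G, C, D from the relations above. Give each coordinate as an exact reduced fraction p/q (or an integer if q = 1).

1. C_x = 108/5  [C is the reflection of A across E]
2. C_y = 19/5  [C is the reflection of A across E]
   → C = (108/5, 19/5)
3. D_x = 18/5  [line -10·x + -22·y + -392/5 = 0 ∩ |DE|² = 324/5]
4. D_y = -26/5  [line -10·x + -22·y + -392/5 = 0 ∩ |DE|² = 324/5]
   → D = (18/5, -26/5)
5. G_x = -3/2  [GE · FD = -1107/10 ∩ CG · EA = 6237/20]
6. G_y = -31/4  [GE · FD = -1107/10 ∩ CG · EA = 6237/20]
   → G = (-3/2, -31/4)

C = (108/5, 19/5)
D = (18/5, -26/5)
G = (-3/2, -31/4)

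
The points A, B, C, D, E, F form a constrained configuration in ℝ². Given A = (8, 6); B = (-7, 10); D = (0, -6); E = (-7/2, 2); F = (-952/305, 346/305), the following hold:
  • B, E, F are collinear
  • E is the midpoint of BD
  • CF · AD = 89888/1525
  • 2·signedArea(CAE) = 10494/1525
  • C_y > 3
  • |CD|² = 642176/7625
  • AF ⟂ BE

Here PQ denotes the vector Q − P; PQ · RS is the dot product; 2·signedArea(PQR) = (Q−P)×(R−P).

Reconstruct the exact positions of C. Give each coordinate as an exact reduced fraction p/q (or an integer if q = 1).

C = (2024/1525, 4698/1525)

1. C_x = 2024/1525  [2·signedArea(CAE) = 10494/1525 ∩ CF · AD = 89888/1525]
2. C_y = 4698/1525  [2·signedArea(CAE) = 10494/1525 ∩ CF · AD = 89888/1525]
   → C = (2024/1525, 4698/1525)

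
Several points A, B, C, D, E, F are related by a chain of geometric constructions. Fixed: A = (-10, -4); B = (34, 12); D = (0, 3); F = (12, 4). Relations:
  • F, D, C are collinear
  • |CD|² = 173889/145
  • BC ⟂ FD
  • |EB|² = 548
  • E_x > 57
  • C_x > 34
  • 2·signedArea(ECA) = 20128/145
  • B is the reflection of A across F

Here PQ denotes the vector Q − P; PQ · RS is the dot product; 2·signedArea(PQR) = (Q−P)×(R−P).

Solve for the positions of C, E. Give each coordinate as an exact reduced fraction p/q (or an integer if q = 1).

C = (5004/145, 852/145)
E = (8268/145, 1124/145)

1. C_x = 5004/145  [F, D, C are collinear ∩ BC ⟂ FD]
2. C_y = 852/145  [F, D, C are collinear ∩ BC ⟂ FD]
   → C = (5004/145, 852/145)
3. E_x = 8268/145  [line 1432/145·x + -6454/145·y + -31624/145 = 0 ∩ |EB|² = 548]
4. E_y = 1124/145  [line 1432/145·x + -6454/145·y + -31624/145 = 0 ∩ |EB|² = 548]
   → E = (8268/145, 1124/145)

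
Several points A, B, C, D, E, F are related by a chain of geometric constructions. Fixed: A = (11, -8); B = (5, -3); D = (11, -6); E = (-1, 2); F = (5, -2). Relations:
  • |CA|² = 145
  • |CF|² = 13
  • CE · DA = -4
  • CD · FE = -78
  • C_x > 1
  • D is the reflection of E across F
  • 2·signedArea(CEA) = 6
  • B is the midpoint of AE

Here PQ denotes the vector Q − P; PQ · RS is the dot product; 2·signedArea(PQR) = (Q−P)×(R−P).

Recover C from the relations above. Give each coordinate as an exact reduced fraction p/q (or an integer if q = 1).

1. C_x = 2  [CE · DA = -4 ∩ 2·signedArea(CEA) = 6]
2. C_y = 0  [CE · DA = -4 ∩ 2·signedArea(CEA) = 6]
   → C = (2, 0)

C = (2, 0)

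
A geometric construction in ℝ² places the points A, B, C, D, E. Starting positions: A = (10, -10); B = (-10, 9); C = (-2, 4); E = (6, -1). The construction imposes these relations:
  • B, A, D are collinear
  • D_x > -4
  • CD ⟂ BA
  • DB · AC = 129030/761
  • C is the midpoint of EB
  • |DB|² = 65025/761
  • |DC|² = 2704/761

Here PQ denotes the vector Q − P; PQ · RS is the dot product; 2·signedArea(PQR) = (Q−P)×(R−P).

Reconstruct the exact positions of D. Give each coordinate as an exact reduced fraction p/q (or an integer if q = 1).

D = (-2510/761, 2004/761)

1. D_x = -2510/761  [B, A, D are collinear ∩ CD ⟂ BA]
2. D_y = 2004/761  [B, A, D are collinear ∩ CD ⟂ BA]
   → D = (-2510/761, 2004/761)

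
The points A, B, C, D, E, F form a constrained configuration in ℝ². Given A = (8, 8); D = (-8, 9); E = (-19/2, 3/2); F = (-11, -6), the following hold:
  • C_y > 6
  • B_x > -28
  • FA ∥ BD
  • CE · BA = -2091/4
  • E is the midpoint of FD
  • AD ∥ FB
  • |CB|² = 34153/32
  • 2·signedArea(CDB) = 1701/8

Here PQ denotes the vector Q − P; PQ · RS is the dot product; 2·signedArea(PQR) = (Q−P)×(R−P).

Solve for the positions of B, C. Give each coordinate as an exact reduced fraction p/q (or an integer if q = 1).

B = (-27, -5)
C = (29/8, 51/8)

1. B_x = -27  [FA ∥ BD ∩ AD ∥ FB]
2. B_y = -5  [FA ∥ BD ∩ AD ∥ FB]
   → B = (-27, -5)
3. C_x = 29/8  [2·signedArea(CDB) = 1701/8 ∩ CE · BA = -2091/4]
4. C_y = 51/8  [2·signedArea(CDB) = 1701/8 ∩ CE · BA = -2091/4]
   → C = (29/8, 51/8)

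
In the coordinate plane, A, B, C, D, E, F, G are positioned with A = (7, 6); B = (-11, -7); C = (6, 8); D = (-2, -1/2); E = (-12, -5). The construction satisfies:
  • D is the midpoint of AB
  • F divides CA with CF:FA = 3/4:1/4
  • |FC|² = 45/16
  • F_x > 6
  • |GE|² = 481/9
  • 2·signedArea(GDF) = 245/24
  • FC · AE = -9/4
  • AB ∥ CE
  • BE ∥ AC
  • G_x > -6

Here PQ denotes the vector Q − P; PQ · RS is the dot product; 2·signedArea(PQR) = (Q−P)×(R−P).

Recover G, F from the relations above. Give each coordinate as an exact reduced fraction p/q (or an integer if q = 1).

1. F_x = 27/4  [F divides CA with CF:FA = 3/4:1/4]
2. F_y = 13/2  [F divides CA with CF:FA = 3/4:1/4]
   → F = (27/4, 13/2)
3. G_x = -16/3  [line -7·x + 35/4·y + -119/6 = 0 ∩ |GE|² = 481/9]
4. G_y = -2  [line -7·x + 35/4·y + -119/6 = 0 ∩ |GE|² = 481/9]
   → G = (-16/3, -2)

F = (27/4, 13/2)
G = (-16/3, -2)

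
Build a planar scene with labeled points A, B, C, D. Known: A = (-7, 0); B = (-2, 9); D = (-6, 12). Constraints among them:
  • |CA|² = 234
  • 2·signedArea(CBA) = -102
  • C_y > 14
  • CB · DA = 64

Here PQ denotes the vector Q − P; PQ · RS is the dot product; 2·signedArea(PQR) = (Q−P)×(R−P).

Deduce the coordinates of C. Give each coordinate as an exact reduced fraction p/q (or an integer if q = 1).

1. C_x = -10  [CB · DA = 64 ∩ 2·signedArea(CBA) = -102]
2. C_y = 15  [CB · DA = 64 ∩ 2·signedArea(CBA) = -102]
   → C = (-10, 15)

C = (-10, 15)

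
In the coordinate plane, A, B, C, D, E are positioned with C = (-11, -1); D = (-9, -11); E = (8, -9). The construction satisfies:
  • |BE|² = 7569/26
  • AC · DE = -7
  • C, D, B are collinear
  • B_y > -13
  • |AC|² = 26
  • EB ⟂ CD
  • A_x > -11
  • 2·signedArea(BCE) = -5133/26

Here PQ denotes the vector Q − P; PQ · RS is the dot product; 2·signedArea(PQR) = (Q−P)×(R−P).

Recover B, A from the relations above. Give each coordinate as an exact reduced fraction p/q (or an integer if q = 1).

A = (-10, -6)
B = (-227/26, -321/26)

1. B_x = -227/26  [C, D, B are collinear ∩ EB ⟂ CD]
2. B_y = -321/26  [C, D, B are collinear ∩ EB ⟂ CD]
   → B = (-227/26, -321/26)
3. A_x = -10  [line -17·x + -2·y + -182 = 0 ∩ |AC|² = 26]
4. A_y = -6  [line -17·x + -2·y + -182 = 0 ∩ |AC|² = 26]
   → A = (-10, -6)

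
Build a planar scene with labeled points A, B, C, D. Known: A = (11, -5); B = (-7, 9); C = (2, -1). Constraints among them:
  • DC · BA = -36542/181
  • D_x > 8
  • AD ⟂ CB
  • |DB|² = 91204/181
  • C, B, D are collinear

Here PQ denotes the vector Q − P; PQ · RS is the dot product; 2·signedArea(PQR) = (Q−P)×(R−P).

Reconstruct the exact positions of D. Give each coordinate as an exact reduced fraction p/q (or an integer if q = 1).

1. D_x = 1451/181  [C, B, D are collinear ∩ AD ⟂ CB]
2. D_y = -1391/181  [C, B, D are collinear ∩ AD ⟂ CB]
   → D = (1451/181, -1391/181)

D = (1451/181, -1391/181)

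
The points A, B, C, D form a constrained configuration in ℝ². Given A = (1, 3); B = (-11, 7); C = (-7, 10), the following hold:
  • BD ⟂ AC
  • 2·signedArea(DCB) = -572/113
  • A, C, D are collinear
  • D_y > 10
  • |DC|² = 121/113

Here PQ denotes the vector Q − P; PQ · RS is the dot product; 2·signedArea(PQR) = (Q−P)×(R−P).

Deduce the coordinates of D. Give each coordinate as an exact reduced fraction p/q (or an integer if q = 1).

1. D_x = -879/113  [A, C, D are collinear ∩ BD ⟂ AC]
2. D_y = 1207/113  [A, C, D are collinear ∩ BD ⟂ AC]
   → D = (-879/113, 1207/113)

D = (-879/113, 1207/113)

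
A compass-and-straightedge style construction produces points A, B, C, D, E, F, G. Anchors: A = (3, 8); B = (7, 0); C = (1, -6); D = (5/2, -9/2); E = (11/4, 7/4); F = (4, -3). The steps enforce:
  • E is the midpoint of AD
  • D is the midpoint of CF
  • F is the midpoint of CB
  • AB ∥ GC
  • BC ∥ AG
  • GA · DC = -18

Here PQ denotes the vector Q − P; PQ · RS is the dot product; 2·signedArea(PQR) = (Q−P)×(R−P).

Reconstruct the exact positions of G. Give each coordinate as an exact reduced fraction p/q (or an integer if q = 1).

1. G_x = -3  [AB ∥ GC ∩ BC ∥ AG]
2. G_y = 2  [AB ∥ GC ∩ BC ∥ AG]
   → G = (-3, 2)

G = (-3, 2)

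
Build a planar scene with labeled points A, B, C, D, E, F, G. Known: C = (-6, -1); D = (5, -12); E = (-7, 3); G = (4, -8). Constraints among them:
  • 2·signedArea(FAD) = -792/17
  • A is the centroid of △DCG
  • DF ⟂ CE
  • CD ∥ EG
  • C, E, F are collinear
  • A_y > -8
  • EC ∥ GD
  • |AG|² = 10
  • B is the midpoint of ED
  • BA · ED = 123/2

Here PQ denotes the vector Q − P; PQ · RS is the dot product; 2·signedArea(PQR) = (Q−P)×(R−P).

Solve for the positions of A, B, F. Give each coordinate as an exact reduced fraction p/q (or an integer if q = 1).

A = (1, -7)
B = (-1, -9/2)
F = (-47/17, -237/17)

1. A_x = 1  [A is the centroid of △DCG]
2. A_y = -7  [A is the centroid of △DCG]
   → A = (1, -7)
3. B_x = -1  [B is the midpoint of ED]
4. B_y = -9/2  [B is the midpoint of ED]
   → B = (-1, -9/2)
5. F_x = -47/17  [C, E, F are collinear ∩ DF ⟂ CE]
6. F_y = -237/17  [C, E, F are collinear ∩ DF ⟂ CE]
   → F = (-47/17, -237/17)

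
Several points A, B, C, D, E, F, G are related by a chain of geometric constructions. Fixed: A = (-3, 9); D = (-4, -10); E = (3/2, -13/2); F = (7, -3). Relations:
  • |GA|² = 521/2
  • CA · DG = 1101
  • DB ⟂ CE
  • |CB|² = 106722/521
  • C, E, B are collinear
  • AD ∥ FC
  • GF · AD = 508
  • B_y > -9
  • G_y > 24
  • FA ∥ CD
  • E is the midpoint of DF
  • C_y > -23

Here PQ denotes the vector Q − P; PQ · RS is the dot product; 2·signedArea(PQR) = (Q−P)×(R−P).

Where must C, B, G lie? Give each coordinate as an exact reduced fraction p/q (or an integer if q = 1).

1. C_x = 6  [FA ∥ CD ∩ AD ∥ FC]
2. C_y = -22  [FA ∥ CD ∩ AD ∥ FC]
   → C = (6, -22)
3. B_x = 1047/521  [C, E, B are collinear ∩ DB ⟂ CE]
4. B_y = -4301/521  [C, E, B are collinear ∩ DB ⟂ CE]
   → B = (1047/521, -4301/521)
5. G_x = -15/2  [GF · AD = 508 ∩ CA · DG = 1101]
6. G_y = 49/2  [GF · AD = 508 ∩ CA · DG = 1101]
   → G = (-15/2, 49/2)

B = (1047/521, -4301/521)
C = (6, -22)
G = (-15/2, 49/2)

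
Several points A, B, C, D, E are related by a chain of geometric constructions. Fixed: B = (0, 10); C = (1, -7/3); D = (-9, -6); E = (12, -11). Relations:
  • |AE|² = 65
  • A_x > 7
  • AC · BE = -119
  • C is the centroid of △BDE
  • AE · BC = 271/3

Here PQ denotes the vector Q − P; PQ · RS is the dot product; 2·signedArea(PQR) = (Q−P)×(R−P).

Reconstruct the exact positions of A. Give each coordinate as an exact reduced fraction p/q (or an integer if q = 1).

1. A_x = 8  [AC · BE = -119 ∩ AE · BC = 271/3]
2. A_y = -4  [AC · BE = -119 ∩ AE · BC = 271/3]
   → A = (8, -4)

A = (8, -4)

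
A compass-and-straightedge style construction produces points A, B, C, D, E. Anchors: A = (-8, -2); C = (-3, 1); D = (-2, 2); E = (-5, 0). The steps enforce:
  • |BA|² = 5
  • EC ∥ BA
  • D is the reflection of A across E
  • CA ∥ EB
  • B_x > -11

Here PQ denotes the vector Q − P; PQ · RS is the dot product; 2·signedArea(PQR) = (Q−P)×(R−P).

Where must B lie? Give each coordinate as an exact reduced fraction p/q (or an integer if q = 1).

1. B_x = -10  [EC ∥ BA ∩ CA ∥ EB]
2. B_y = -3  [EC ∥ BA ∩ CA ∥ EB]
   → B = (-10, -3)

B = (-10, -3)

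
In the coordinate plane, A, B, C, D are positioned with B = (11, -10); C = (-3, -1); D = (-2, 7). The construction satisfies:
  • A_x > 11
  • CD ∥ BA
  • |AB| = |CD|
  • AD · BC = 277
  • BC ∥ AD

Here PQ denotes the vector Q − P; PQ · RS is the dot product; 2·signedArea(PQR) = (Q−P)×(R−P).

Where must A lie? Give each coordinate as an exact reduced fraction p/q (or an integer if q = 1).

1. A_x = 12  [BC ∥ AD ∩ CD ∥ BA]
2. A_y = -2  [BC ∥ AD ∩ CD ∥ BA]
   → A = (12, -2)

A = (12, -2)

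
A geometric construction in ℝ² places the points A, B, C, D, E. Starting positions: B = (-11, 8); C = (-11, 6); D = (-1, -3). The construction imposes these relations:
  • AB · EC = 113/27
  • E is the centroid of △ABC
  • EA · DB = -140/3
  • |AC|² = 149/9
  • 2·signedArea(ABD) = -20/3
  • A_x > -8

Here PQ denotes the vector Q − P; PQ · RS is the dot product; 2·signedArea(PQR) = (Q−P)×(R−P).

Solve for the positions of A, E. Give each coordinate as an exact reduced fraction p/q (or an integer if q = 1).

1. A_x = -23/3  [line 11·x + 10·y + 143/3 = 0 ∩ |AC|² = 149/9]
2. A_y = 11/3  [line 11·x + 10·y + 143/3 = 0 ∩ |AC|² = 149/9]
   → A = (-23/3, 11/3)
3. E_x = -89/9  [E is the centroid of △ABC]
4. E_y = 53/9  [E is the centroid of △ABC]
   → E = (-89/9, 53/9)

A = (-23/3, 11/3)
E = (-89/9, 53/9)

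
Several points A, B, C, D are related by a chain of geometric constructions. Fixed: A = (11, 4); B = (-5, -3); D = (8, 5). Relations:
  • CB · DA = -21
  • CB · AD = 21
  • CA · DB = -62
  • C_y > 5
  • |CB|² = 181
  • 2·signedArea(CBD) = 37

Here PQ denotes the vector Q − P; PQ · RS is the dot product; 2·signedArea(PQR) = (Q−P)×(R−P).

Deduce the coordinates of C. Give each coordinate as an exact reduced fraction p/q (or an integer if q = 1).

C = (5, 6)

1. C_x = 5  [CB · AD = 21 ∩ 2·signedArea(CBD) = 37]
2. C_y = 6  [CB · AD = 21 ∩ 2·signedArea(CBD) = 37]
   → C = (5, 6)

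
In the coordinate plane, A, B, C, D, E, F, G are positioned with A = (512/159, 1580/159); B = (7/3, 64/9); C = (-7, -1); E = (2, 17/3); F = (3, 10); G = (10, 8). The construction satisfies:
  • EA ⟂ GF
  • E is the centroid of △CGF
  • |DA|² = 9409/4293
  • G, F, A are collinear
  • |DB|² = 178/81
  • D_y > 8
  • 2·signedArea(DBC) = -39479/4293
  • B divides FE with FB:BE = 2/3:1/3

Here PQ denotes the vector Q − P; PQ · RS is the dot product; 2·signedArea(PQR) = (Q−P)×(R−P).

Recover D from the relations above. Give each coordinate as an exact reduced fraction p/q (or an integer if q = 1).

1. D_x = 1342/477  [line 73/9·x + -28/3·y + 243158/4293 = 0 ∩ |DB|² = 178/81]
2. D_y = 4061/477  [line 73/9·x + -28/3·y + 243158/4293 = 0 ∩ |DB|² = 178/81]
   → D = (1342/477, 4061/477)

D = (1342/477, 4061/477)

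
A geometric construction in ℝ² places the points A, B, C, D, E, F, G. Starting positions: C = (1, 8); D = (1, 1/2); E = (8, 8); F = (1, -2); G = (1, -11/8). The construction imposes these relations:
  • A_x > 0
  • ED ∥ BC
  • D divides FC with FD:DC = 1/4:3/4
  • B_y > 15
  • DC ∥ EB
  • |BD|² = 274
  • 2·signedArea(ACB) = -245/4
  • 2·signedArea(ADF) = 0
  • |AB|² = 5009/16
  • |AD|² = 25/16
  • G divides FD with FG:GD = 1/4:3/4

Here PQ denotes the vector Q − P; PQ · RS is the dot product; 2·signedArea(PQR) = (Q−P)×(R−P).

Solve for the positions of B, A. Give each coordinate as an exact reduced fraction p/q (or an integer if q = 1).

A = (1, -3/4)
B = (8, 31/2)

1. B_x = 8  [ED ∥ BC ∩ DC ∥ EB]
2. B_y = 31/2  [ED ∥ BC ∩ DC ∥ EB]
   → B = (8, 31/2)
3. A_x = 1  [2·signedArea(ADF) = 0 ∩ 2·signedArea(ACB) = -245/4]
4. A_y = -3/4  [2·signedArea(ADF) = 0 ∩ 2·signedArea(ACB) = -245/4]
   → A = (1, -3/4)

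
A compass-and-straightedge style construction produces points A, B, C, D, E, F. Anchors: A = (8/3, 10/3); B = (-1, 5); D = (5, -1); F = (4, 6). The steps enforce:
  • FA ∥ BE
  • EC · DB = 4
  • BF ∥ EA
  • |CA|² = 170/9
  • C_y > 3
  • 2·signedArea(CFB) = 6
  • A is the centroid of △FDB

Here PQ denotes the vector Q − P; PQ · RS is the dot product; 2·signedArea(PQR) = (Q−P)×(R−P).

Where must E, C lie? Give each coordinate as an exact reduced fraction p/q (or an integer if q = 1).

1. E_x = -7/3  [BF ∥ EA ∩ FA ∥ BE]
2. E_y = 7/3  [BF ∥ EA ∩ FA ∥ BE]
   → E = (-7/3, 7/3)
3. C_x = -5/3  [2·signedArea(CFB) = 6 ∩ EC · DB = 4]
4. C_y = 11/3  [2·signedArea(CFB) = 6 ∩ EC · DB = 4]
   → C = (-5/3, 11/3)

C = (-5/3, 11/3)
E = (-7/3, 7/3)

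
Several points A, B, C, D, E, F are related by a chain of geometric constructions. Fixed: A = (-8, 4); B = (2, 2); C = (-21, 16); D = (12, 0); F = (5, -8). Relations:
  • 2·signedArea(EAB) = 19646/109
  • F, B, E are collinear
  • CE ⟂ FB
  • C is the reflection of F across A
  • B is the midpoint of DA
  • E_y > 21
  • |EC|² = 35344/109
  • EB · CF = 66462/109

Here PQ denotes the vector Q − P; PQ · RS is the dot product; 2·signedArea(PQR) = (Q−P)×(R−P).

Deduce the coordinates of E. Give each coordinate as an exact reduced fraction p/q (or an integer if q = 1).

1. E_x = -409/109  [F, B, E are collinear ∩ CE ⟂ FB]
2. E_y = 2308/109  [F, B, E are collinear ∩ CE ⟂ FB]
   → E = (-409/109, 2308/109)

E = (-409/109, 2308/109)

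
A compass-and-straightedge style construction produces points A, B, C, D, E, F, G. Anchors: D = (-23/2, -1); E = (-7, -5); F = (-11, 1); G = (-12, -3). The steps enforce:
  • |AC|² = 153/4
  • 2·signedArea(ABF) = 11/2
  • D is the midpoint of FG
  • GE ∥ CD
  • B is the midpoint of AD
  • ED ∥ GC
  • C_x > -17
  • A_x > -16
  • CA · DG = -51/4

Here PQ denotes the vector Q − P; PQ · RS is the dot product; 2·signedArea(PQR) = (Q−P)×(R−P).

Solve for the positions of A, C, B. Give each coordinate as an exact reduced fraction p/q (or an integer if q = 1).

A = (-15, 7)
B = (-53/4, 3)
C = (-33/2, 1)

1. C_x = -33/2  [GE ∥ CD ∩ ED ∥ GC]
2. C_y = 1  [GE ∥ CD ∩ ED ∥ GC]
   → C = (-33/2, 1)
3. A_x = -15  [line -1/2·x + -2·y + 13/2 = 0 ∩ |AC|² = 153/4]
4. A_y = 7  [line -1/2·x + -2·y + 13/2 = 0 ∩ |AC|² = 153/4]
   → A = (-15, 7)
5. B_x = -53/4  [2·signedArea(ABF) = 11/2 ∩ B is the midpoint of AD]
6. B_y = 3  [2·signedArea(ABF) = 11/2 ∩ B is the midpoint of AD]
   → B = (-53/4, 3)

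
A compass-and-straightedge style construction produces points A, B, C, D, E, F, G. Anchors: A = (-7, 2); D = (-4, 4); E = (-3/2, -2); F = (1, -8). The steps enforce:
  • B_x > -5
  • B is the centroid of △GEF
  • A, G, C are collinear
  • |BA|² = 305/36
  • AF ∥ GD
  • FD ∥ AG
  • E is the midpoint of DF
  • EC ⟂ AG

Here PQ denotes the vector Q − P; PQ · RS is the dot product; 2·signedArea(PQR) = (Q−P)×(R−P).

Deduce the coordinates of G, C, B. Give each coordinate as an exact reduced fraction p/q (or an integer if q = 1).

B = (-25/6, 4/3)
C = (-1611/338, -568/169)
G = (-12, 14)

1. G_x = -12  [AF ∥ GD ∩ FD ∥ AG]
2. G_y = 14  [AF ∥ GD ∩ FD ∥ AG]
   → G = (-12, 14)
3. C_x = -1611/338  [A, G, C are collinear ∩ EC ⟂ AG]
4. C_y = -568/169  [A, G, C are collinear ∩ EC ⟂ AG]
   → C = (-1611/338, -568/169)
5. B_x = -25/6  [B is the centroid of △GEF]
6. B_y = 4/3  [B is the centroid of △GEF]
   → B = (-25/6, 4/3)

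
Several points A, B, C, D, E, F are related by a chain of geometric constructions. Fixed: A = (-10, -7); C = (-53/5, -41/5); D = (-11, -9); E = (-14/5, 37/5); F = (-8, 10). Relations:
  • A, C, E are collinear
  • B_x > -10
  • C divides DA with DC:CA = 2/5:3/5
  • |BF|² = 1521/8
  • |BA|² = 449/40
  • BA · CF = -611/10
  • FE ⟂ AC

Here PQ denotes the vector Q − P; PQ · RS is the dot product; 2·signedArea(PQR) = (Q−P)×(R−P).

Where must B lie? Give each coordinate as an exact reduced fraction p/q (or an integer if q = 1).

1. B_x = -199/20  [line -13/5·x + -91/5·y + -923/10 = 0 ∩ |BF|² = 1521/8]
2. B_y = -73/20  [line -13/5·x + -91/5·y + -923/10 = 0 ∩ |BF|² = 1521/8]
   → B = (-199/20, -73/20)

B = (-199/20, -73/20)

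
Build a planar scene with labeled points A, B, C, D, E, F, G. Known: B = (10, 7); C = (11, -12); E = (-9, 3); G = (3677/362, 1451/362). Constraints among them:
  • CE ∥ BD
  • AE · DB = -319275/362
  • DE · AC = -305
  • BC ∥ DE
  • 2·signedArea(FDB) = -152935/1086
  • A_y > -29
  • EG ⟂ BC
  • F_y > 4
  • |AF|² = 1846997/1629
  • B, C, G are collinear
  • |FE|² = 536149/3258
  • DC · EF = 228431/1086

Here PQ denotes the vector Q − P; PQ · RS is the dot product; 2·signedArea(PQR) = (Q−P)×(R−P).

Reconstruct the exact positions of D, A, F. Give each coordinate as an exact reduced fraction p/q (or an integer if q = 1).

1. D_x = -10  [BC ∥ DE ∩ CE ∥ BD]
2. D_y = 22  [BC ∥ DE ∩ CE ∥ BD]
   → D = (-10, 22)
3. A_x = 4287/362  [AE · DB = -319275/362 ∩ DE · AC = -305]
4. A_y = -10139/362  [AE · DB = -319275/362 ∩ DE · AC = -305]
   → A = (4287/362, -10139/362)
5. F_x = 4039/1086  [2·signedArea(FDB) = -152935/1086 ∩ DC · EF = 228431/1086]
6. F_y = 5071/1086  [2·signedArea(FDB) = -152935/1086 ∩ DC · EF = 228431/1086]
   → F = (4039/1086, 5071/1086)

A = (4287/362, -10139/362)
D = (-10, 22)
F = (4039/1086, 5071/1086)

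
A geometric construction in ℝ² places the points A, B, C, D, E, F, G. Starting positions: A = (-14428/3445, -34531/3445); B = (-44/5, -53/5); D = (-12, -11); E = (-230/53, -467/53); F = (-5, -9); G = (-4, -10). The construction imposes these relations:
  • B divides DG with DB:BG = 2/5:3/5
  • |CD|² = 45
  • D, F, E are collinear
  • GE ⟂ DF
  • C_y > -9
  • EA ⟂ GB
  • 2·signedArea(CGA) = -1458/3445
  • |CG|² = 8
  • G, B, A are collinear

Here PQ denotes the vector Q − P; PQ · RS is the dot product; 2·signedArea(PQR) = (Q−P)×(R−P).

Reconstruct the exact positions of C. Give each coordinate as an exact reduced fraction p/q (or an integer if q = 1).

1. C_x = -6  [line 81/3445·x + -648/3445·y + -4698/3445 = 0 ∩ |CD|² = 45]
2. C_y = -8  [line 81/3445·x + -648/3445·y + -4698/3445 = 0 ∩ |CD|² = 45]
   → C = (-6, -8)

C = (-6, -8)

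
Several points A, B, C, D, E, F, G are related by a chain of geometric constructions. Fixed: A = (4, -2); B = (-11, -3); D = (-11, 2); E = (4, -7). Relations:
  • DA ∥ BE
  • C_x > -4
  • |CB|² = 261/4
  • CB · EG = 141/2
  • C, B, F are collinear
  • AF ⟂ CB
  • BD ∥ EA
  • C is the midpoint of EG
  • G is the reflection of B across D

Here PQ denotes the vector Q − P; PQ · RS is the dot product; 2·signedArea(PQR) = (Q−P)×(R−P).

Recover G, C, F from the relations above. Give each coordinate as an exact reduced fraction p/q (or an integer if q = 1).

1. G_x = -11  [G is the reflection of B across D]
2. G_y = 7  [G is the reflection of B across D]
   → G = (-11, 7)
3. C_x = -7/2  [C is the midpoint of EG]
4. C_y = 0  [C is the midpoint of EG]
   → C = (-7/2, 0)
5. F_x = 66/29  [C, B, F are collinear ∩ AF ⟂ CB]
6. F_y = 67/29  [C, B, F are collinear ∩ AF ⟂ CB]
   → F = (66/29, 67/29)

C = (-7/2, 0)
F = (66/29, 67/29)
G = (-11, 7)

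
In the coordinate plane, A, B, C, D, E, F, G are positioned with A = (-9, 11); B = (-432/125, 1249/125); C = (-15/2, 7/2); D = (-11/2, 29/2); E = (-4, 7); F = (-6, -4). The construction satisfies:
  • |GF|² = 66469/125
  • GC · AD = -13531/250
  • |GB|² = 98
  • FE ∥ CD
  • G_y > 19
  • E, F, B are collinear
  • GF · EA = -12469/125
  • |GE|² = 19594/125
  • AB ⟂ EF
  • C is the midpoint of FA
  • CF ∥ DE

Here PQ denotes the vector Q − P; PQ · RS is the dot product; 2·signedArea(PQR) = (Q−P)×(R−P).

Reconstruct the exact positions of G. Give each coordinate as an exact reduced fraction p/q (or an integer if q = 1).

G = (-943/125, 2376/125)

1. G_x = -943/125  [GF · EA = -12469/125 ∩ GC · AD = -13531/250]
2. G_y = 2376/125  [GF · EA = -12469/125 ∩ GC · AD = -13531/250]
   → G = (-943/125, 2376/125)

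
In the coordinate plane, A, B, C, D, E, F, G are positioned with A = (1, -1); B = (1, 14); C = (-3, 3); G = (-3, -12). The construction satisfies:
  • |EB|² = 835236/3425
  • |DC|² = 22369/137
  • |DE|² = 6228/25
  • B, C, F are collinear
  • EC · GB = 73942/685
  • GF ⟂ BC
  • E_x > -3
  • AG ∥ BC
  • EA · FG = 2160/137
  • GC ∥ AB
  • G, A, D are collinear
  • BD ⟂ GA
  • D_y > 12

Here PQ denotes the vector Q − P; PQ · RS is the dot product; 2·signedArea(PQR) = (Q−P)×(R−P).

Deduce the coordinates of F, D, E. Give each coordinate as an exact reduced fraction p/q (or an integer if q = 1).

D = (797/137, 1678/137)
E = (-1619/685, -856/685)
F = (-1071/137, -1404/137)

1. F_x = -1071/137  [B, C, F are collinear ∩ GF ⟂ BC]
2. F_y = -1404/137  [B, C, F are collinear ∩ GF ⟂ BC]
   → F = (-1071/137, -1404/137)
3. D_x = 797/137  [G, A, D are collinear ∩ BD ⟂ GA]
4. D_y = 1678/137  [G, A, D are collinear ∩ BD ⟂ GA]
   → D = (797/137, 1678/137)
5. E_x = -1619/685  [EC · GB = 73942/685 ∩ EA · FG = 2160/137]
6. E_y = -856/685  [EC · GB = 73942/685 ∩ EA · FG = 2160/137]
   → E = (-1619/685, -856/685)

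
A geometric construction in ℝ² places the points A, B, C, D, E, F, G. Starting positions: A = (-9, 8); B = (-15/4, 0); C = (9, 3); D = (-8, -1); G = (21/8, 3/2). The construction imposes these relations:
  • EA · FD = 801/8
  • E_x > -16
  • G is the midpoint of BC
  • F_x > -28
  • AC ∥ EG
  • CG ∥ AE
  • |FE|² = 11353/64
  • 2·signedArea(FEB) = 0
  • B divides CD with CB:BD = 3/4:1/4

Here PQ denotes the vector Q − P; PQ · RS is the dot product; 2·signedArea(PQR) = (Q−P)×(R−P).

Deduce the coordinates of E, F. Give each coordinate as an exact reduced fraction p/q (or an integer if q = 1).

E = (-123/8, 13/2)
F = (-27, 13)

1. E_x = -123/8  [AC ∥ EG ∩ CG ∥ AE]
2. E_y = 13/2  [AC ∥ EG ∩ CG ∥ AE]
   → E = (-123/8, 13/2)
3. F_x = -27  [2·signedArea(FEB) = 0 ∩ EA · FD = 801/8]
4. F_y = 13  [2·signedArea(FEB) = 0 ∩ EA · FD = 801/8]
   → F = (-27, 13)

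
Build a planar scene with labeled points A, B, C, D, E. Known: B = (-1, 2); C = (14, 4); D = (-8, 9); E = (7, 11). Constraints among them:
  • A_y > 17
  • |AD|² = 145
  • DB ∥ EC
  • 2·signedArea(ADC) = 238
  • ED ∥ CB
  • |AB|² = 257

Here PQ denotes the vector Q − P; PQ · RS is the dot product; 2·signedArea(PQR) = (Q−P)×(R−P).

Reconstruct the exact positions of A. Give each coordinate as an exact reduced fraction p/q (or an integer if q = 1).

A = (0, 18)

1. A_x = 0  [line 5·x + 22·y + -396 = 0 ∩ |AB|² = 257]
2. A_y = 18  [line 5·x + 22·y + -396 = 0 ∩ |AB|² = 257]
   → A = (0, 18)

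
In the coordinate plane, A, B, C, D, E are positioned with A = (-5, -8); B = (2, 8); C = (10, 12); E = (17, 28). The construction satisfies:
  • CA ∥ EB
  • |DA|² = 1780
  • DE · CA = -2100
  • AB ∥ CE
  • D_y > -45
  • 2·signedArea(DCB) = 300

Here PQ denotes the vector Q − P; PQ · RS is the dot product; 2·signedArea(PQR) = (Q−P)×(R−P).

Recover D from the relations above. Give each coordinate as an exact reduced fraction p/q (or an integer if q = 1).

D = (-27, -44)

1. D_x = -27  [DE · CA = -2100 ∩ 2·signedArea(DCB) = 300]
2. D_y = -44  [DE · CA = -2100 ∩ 2·signedArea(DCB) = 300]
   → D = (-27, -44)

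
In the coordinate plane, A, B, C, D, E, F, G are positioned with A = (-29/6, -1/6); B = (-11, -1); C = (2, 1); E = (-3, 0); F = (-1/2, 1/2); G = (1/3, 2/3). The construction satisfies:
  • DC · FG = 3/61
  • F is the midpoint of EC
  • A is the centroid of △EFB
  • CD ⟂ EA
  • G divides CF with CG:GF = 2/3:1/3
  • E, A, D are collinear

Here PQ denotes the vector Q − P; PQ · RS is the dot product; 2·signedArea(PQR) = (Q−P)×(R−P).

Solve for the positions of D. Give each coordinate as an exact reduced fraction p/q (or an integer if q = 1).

1. D_x = 125/61  [E, A, D are collinear ∩ CD ⟂ EA]
2. D_y = 28/61  [E, A, D are collinear ∩ CD ⟂ EA]
   → D = (125/61, 28/61)

D = (125/61, 28/61)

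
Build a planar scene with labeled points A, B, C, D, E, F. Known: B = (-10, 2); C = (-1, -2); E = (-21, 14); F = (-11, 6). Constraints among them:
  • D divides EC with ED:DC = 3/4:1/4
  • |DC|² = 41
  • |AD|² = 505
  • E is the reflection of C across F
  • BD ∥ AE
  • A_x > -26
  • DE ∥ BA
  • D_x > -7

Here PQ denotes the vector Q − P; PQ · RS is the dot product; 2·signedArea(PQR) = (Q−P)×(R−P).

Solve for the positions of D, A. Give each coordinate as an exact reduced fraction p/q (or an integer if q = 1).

A = (-25, 14)
D = (-6, 2)

1. D_x = -6  [D divides EC with ED:DC = 3/4:1/4]
2. D_y = 2  [D divides EC with ED:DC = 3/4:1/4]
   → D = (-6, 2)
3. A_x = -25  [BD ∥ AE ∩ DE ∥ BA]
4. A_y = 14  [BD ∥ AE ∩ DE ∥ BA]
   → A = (-25, 14)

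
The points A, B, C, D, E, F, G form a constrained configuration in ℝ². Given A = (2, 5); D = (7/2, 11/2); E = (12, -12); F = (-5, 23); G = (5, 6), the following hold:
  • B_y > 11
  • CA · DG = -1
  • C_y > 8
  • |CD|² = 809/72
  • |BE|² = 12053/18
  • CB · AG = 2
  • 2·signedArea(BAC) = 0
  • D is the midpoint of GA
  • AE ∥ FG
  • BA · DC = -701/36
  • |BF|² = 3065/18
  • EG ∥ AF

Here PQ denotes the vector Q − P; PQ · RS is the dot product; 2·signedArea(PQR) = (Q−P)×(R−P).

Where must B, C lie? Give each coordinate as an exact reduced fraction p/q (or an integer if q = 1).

B = (7/6, 23/2)
C = (19/12, 33/4)

1. C_x = 19/12  [line -3/2·x + -1/2·y + 13/2 = 0 ∩ |CD|² = 809/72]
2. C_y = 33/4  [line -3/2·x + -1/2·y + 13/2 = 0 ∩ |CD|² = 809/72]
   → C = (19/12, 33/4)
3. B_x = 7/6  [2·signedArea(BAC) = 0 ∩ CB · AG = 2]
4. B_y = 23/2  [2·signedArea(BAC) = 0 ∩ CB · AG = 2]
   → B = (7/6, 23/2)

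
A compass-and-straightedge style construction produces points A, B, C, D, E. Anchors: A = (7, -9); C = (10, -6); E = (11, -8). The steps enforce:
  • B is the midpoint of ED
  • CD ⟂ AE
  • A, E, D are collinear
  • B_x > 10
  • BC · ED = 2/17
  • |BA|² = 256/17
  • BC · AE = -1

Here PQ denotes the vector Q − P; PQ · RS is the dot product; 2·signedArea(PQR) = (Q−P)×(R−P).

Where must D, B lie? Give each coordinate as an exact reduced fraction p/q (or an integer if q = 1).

B = (183/17, -137/17)
D = (179/17, -138/17)

1. D_x = 179/17  [A, E, D are collinear ∩ CD ⟂ AE]
2. D_y = -138/17  [A, E, D are collinear ∩ CD ⟂ AE]
   → D = (179/17, -138/17)
3. B_x = 183/17  [B is the midpoint of ED]
4. B_y = -137/17  [B is the midpoint of ED]
   → B = (183/17, -137/17)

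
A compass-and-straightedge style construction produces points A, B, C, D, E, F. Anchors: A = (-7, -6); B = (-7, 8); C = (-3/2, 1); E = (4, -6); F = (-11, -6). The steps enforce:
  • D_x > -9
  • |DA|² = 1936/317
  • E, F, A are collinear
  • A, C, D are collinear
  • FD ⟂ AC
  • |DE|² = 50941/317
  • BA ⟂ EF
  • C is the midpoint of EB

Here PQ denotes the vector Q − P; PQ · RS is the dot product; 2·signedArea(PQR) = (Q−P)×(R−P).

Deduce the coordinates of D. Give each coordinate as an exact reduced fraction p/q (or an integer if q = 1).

D = (-2703/317, -2518/317)

1. D_x = -2703/317  [A, C, D are collinear ∩ FD ⟂ AC]
2. D_y = -2518/317  [A, C, D are collinear ∩ FD ⟂ AC]
   → D = (-2703/317, -2518/317)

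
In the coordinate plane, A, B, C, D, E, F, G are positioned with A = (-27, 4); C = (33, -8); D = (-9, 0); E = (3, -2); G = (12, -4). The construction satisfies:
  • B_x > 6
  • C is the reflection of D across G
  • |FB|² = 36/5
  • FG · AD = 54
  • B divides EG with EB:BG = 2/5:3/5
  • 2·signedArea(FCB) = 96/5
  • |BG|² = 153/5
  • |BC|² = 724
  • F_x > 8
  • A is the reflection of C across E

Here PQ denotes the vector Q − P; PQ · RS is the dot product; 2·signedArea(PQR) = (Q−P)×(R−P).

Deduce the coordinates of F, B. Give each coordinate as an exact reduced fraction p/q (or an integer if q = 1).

1. B_x = 33/5  [B divides EG with EB:BG = 2/5:3/5]
2. B_y = -14/5  [B divides EG with EB:BG = 2/5:3/5]
   → B = (33/5, -14/5)
3. F_x = 9  [FG · AD = 54 ∩ 2·signedArea(FCB) = 96/5]
4. F_y = -4  [FG · AD = 54 ∩ 2·signedArea(FCB) = 96/5]
   → F = (9, -4)

B = (33/5, -14/5)
F = (9, -4)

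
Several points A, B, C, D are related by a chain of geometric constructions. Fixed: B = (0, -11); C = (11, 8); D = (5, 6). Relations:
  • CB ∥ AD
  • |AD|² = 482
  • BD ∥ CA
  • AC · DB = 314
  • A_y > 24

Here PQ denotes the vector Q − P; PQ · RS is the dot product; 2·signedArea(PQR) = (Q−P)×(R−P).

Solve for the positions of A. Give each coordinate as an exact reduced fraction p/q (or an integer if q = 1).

1. A_x = 16  [CB ∥ AD ∩ BD ∥ CA]
2. A_y = 25  [CB ∥ AD ∩ BD ∥ CA]
   → A = (16, 25)

A = (16, 25)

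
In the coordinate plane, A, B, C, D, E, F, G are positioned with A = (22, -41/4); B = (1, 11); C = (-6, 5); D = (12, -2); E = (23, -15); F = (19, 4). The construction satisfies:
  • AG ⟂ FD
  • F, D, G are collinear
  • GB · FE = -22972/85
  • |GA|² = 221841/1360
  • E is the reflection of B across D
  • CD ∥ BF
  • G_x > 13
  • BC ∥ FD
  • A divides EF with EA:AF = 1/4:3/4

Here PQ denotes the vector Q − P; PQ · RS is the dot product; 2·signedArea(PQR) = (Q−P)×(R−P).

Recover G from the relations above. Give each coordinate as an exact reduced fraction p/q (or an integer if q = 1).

1. G_x = 2327/170  [F, D, G are collinear ∩ AG ⟂ FD]
2. G_y = -47/85  [F, D, G are collinear ∩ AG ⟂ FD]
   → G = (2327/170, -47/85)

G = (2327/170, -47/85)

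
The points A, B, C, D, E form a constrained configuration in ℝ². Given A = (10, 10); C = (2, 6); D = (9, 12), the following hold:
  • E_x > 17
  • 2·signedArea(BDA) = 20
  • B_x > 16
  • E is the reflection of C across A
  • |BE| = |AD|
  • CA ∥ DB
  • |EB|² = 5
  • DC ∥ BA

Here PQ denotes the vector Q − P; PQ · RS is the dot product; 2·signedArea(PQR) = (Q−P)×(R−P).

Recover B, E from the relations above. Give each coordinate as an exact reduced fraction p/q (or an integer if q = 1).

B = (17, 16)
E = (18, 14)

1. B_x = 17  [DC ∥ BA ∩ CA ∥ DB]
2. B_y = 16  [DC ∥ BA ∩ CA ∥ DB]
   → B = (17, 16)
3. E_x = 18  [E is the reflection of C across A]
4. E_y = 14  [E is the reflection of C across A]
   → E = (18, 14)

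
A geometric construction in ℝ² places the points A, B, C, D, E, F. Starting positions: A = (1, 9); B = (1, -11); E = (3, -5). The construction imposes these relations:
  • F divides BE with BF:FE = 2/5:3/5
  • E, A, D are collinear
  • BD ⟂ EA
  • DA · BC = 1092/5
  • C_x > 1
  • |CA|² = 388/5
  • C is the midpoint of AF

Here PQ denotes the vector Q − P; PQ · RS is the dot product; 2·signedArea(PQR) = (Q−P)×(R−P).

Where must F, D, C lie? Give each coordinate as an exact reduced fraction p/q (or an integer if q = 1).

1. F_x = 9/5  [F divides BE with BF:FE = 2/5:3/5]
2. F_y = -43/5  [F divides BE with BF:FE = 2/5:3/5]
   → F = (9/5, -43/5)
3. D_x = 19/5  [E, A, D are collinear ∩ BD ⟂ EA]
4. D_y = -53/5  [E, A, D are collinear ∩ BD ⟂ EA]
   → D = (19/5, -53/5)
5. C_x = 7/5  [C is the midpoint of AF]
6. C_y = 1/5  [C is the midpoint of AF]
   → C = (7/5, 1/5)

C = (7/5, 1/5)
D = (19/5, -53/5)
F = (9/5, -43/5)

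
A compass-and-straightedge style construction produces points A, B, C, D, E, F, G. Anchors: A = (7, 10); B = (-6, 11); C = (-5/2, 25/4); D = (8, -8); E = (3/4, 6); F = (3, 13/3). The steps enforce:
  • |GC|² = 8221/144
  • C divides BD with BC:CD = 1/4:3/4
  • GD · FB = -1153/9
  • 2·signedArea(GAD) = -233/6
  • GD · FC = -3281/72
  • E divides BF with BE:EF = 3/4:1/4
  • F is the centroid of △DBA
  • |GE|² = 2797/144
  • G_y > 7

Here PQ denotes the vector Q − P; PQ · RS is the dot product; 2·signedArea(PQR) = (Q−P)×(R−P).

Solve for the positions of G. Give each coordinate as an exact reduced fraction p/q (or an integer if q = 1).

1. G_x = 5  [GD · FB = -1153/9 ∩ GD · FC = -3281/72]
2. G_y = 43/6  [GD · FB = -1153/9 ∩ GD · FC = -3281/72]
   → G = (5, 43/6)

G = (5, 43/6)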